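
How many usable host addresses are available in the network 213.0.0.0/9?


Host bits = 32 - 9 = 23
Total addresses = 2^23 = 8388608
Usable = total - 2 (network and broadcast)
Usable hosts: 8388606


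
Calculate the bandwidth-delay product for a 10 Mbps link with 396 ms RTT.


BDP = bandwidth * RTT
= 10 Mbps * 396 ms
= 10 * 1e6 * 396 / 1000 bits
= 3960000 bits
= 495000 bytes
= 483.3984 KB
BDP = 3960000 bits (495000 bytes)


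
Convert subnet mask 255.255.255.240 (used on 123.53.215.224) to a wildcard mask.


Subnet mask: 255.255.255.240
Wildcard = 255.255.255.255 - subnet mask
255 - 255 = 0
255 - 255 = 0
255 - 255 = 0
255 - 240 = 15
Wildcard: 0.0.0.15


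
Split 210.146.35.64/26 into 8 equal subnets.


New prefix = 26 + 3 = 29
Each subnet has 8 addresses
  210.146.35.64/29
  210.146.35.72/29
  210.146.35.80/29
  210.146.35.88/29
  210.146.35.96/29
  210.146.35.104/29
  210.146.35.112/29
  210.146.35.120/29
Subnets: 210.146.35.64/29, 210.146.35.72/29, 210.146.35.80/29, 210.146.35.88/29, 210.146.35.96/29, 210.146.35.104/29, 210.146.35.112/29, 210.146.35.120/29


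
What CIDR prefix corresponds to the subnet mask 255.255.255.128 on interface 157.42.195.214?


Binary: 11111111.11111111.11111111.10000000
Count leading 1s
Prefix: /25


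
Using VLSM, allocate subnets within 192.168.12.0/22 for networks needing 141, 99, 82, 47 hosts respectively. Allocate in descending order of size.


141 hosts -> /24 (254 usable): 192.168.12.0/24
99 hosts -> /25 (126 usable): 192.168.13.0/25
82 hosts -> /25 (126 usable): 192.168.13.128/25
47 hosts -> /26 (62 usable): 192.168.14.0/26
Allocation: 192.168.12.0/24 (141 hosts, 254 usable); 192.168.13.0/25 (99 hosts, 126 usable); 192.168.13.128/25 (82 hosts, 126 usable); 192.168.14.0/26 (47 hosts, 62 usable)


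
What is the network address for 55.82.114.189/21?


IP:   00110111.01010010.01110010.10111101
Mask: 11111111.11111111.11111000.00000000
AND operation:
Net:  00110111.01010010.01110000.00000000
Network: 55.82.112.0/21


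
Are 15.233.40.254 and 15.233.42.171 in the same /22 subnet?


Mask: 255.255.252.0
15.233.40.254 AND mask = 15.233.40.0
15.233.42.171 AND mask = 15.233.40.0
Yes, same subnet (15.233.40.0)


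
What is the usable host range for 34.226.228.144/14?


Network: 34.224.0.0
Broadcast: 34.227.255.255
First usable = network + 1
Last usable = broadcast - 1
Range: 34.224.0.1 to 34.227.255.254


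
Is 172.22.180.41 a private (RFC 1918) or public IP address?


RFC 1918 private ranges:
  10.0.0.0/8 (10.0.0.0 - 10.255.255.255)
  172.16.0.0/12 (172.16.0.0 - 172.31.255.255)
  192.168.0.0/16 (192.168.0.0 - 192.168.255.255)
Private (in 172.16.0.0/12)


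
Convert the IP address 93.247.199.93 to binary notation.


93 = 01011101
247 = 11110111
199 = 11000111
93 = 01011101
Binary: 01011101.11110111.11000111.01011101


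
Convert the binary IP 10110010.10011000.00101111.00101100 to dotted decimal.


10110010 = 178
10011000 = 152
00101111 = 47
00101100 = 44
IP: 178.152.47.44


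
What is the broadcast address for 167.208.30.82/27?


Network: 167.208.30.64/27
Host bits = 5
Set all host bits to 1:
Broadcast: 167.208.30.95


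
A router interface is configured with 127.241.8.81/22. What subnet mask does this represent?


/22 means 22 network bits, 10 host bits
Binary: 11111111111111111111110000000000
Mask: 255.255.252.0


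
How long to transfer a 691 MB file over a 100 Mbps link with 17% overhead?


Effective throughput = 100 * (1 - 17/100) = 83 Mbps
File size in Mb = 691 * 8 = 5528 Mb
Time = 5528 / 83
Time = 66.6024 seconds


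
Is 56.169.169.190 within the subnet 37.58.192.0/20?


Subnet network: 37.58.192.0
Test IP AND mask: 56.169.160.0
No, 56.169.169.190 is not in 37.58.192.0/20


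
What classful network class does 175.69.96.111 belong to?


First octet: 175
Binary: 10101111
10xxxxxx -> Class B (128-191)
Class B, default mask 255.255.0.0 (/16)


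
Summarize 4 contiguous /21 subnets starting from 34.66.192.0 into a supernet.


Original prefix: /21
Number of subnets: 4 = 2^2
New prefix = 21 - 2 = 19
Supernet: 34.66.192.0/19


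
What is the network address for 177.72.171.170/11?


IP:   10110001.01001000.10101011.10101010
Mask: 11111111.11100000.00000000.00000000
AND operation:
Net:  10110001.01000000.00000000.00000000
Network: 177.64.0.0/11


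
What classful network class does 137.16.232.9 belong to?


First octet: 137
Binary: 10001001
10xxxxxx -> Class B (128-191)
Class B, default mask 255.255.0.0 (/16)


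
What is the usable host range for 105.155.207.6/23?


Network: 105.155.206.0
Broadcast: 105.155.207.255
First usable = network + 1
Last usable = broadcast - 1
Range: 105.155.206.1 to 105.155.207.254


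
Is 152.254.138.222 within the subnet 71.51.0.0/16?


Subnet network: 71.51.0.0
Test IP AND mask: 152.254.0.0
No, 152.254.138.222 is not in 71.51.0.0/16


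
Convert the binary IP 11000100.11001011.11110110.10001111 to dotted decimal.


11000100 = 196
11001011 = 203
11110110 = 246
10001111 = 143
IP: 196.203.246.143


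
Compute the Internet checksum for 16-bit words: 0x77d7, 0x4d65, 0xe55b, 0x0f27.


Sum all words (with carry folding):
+ 0x77d7 = 0x77d7
+ 0x4d65 = 0xc53c
+ 0xe55b = 0xaa98
+ 0x0f27 = 0xb9bf
One's complement: ~0xb9bf
Checksum = 0x4640


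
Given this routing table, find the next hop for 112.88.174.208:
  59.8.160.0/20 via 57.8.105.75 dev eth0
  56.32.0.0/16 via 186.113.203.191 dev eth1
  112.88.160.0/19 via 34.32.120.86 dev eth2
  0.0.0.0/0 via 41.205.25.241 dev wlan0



Longest prefix match for 112.88.174.208:
  /20 59.8.160.0: no
  /16 56.32.0.0: no
  /19 112.88.160.0: MATCH
  /0 0.0.0.0: MATCH
Selected: next-hop 34.32.120.86 via eth2 (matched /19)


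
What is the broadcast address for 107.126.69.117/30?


Network: 107.126.69.116/30
Host bits = 2
Set all host bits to 1:
Broadcast: 107.126.69.119


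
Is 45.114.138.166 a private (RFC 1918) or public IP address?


RFC 1918 private ranges:
  10.0.0.0/8 (10.0.0.0 - 10.255.255.255)
  172.16.0.0/12 (172.16.0.0 - 172.31.255.255)
  192.168.0.0/16 (192.168.0.0 - 192.168.255.255)
Public (not in any RFC 1918 range)


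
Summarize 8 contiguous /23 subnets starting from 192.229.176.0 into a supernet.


Original prefix: /23
Number of subnets: 8 = 2^3
New prefix = 23 - 3 = 20
Supernet: 192.229.176.0/20


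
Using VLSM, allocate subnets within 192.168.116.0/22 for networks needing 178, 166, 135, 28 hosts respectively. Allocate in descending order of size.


178 hosts -> /24 (254 usable): 192.168.116.0/24
166 hosts -> /24 (254 usable): 192.168.117.0/24
135 hosts -> /24 (254 usable): 192.168.118.0/24
28 hosts -> /27 (30 usable): 192.168.119.0/27
Allocation: 192.168.116.0/24 (178 hosts, 254 usable); 192.168.117.0/24 (166 hosts, 254 usable); 192.168.118.0/24 (135 hosts, 254 usable); 192.168.119.0/27 (28 hosts, 30 usable)


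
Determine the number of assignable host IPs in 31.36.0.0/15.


Host bits = 32 - 15 = 17
Total addresses = 2^17 = 131072
Usable = total - 2 (network and broadcast)
Usable hosts: 131070


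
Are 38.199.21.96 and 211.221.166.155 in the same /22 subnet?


Mask: 255.255.252.0
38.199.21.96 AND mask = 38.199.20.0
211.221.166.155 AND mask = 211.221.164.0
No, different subnets (38.199.20.0 vs 211.221.164.0)


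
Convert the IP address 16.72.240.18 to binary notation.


16 = 00010000
72 = 01001000
240 = 11110000
18 = 00010010
Binary: 00010000.01001000.11110000.00010010


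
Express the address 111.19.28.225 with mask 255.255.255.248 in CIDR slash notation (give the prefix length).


Binary: 11111111.11111111.11111111.11111000
Count leading 1s
Prefix: /29


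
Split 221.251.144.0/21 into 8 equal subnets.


New prefix = 21 + 3 = 24
Each subnet has 256 addresses
  221.251.144.0/24
  221.251.145.0/24
  221.251.146.0/24
  221.251.147.0/24
  221.251.148.0/24
  221.251.149.0/24
  221.251.150.0/24
  221.251.151.0/24
Subnets: 221.251.144.0/24, 221.251.145.0/24, 221.251.146.0/24, 221.251.147.0/24, 221.251.148.0/24, 221.251.149.0/24, 221.251.150.0/24, 221.251.151.0/24


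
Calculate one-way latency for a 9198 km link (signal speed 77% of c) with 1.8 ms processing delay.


Speed = 0.77 * 3e5 km/s = 231000 km/s
Propagation delay = 9198 / 231000 = 0.0398 s = 39.8182 ms
Processing delay = 1.8 ms
Total one-way latency = 41.6182 ms


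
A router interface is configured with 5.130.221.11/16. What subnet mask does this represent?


/16 means 16 network bits, 16 host bits
Binary: 11111111111111110000000000000000
Mask: 255.255.0.0


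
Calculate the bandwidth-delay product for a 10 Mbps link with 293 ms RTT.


BDP = bandwidth * RTT
= 10 Mbps * 293 ms
= 10 * 1e6 * 293 / 1000 bits
= 2930000 bits
= 366250 bytes
= 357.666 KB
BDP = 2930000 bits (366250 bytes)


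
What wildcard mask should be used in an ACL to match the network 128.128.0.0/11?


Subnet mask: 255.224.0.0
Wildcard = 255.255.255.255 - subnet mask
255 - 255 = 0
255 - 224 = 31
255 - 0 = 255
255 - 0 = 255
Wildcard: 0.31.255.255


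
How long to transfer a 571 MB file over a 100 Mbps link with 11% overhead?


Effective throughput = 100 * (1 - 11/100) = 89 Mbps
File size in Mb = 571 * 8 = 4568 Mb
Time = 4568 / 89
Time = 51.3258 seconds


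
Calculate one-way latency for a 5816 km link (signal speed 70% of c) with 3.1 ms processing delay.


Speed = 0.7 * 3e5 km/s = 210000 km/s
Propagation delay = 5816 / 210000 = 0.0277 s = 27.6952 ms
Processing delay = 3.1 ms
Total one-way latency = 30.7952 ms


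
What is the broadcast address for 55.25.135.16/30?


Network: 55.25.135.16/30
Host bits = 2
Set all host bits to 1:
Broadcast: 55.25.135.19


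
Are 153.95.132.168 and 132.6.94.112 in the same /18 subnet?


Mask: 255.255.192.0
153.95.132.168 AND mask = 153.95.128.0
132.6.94.112 AND mask = 132.6.64.0
No, different subnets (153.95.128.0 vs 132.6.64.0)


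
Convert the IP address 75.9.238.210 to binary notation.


75 = 01001011
9 = 00001001
238 = 11101110
210 = 11010010
Binary: 01001011.00001001.11101110.11010010


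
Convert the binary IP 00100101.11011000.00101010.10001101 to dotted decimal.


00100101 = 37
11011000 = 216
00101010 = 42
10001101 = 141
IP: 37.216.42.141


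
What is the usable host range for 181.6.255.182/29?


Network: 181.6.255.176
Broadcast: 181.6.255.183
First usable = network + 1
Last usable = broadcast - 1
Range: 181.6.255.177 to 181.6.255.182


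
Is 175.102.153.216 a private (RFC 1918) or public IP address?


RFC 1918 private ranges:
  10.0.0.0/8 (10.0.0.0 - 10.255.255.255)
  172.16.0.0/12 (172.16.0.0 - 172.31.255.255)
  192.168.0.0/16 (192.168.0.0 - 192.168.255.255)
Public (not in any RFC 1918 range)


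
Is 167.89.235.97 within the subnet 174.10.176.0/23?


Subnet network: 174.10.176.0
Test IP AND mask: 167.89.234.0
No, 167.89.235.97 is not in 174.10.176.0/23


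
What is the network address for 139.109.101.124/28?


IP:   10001011.01101101.01100101.01111100
Mask: 11111111.11111111.11111111.11110000
AND operation:
Net:  10001011.01101101.01100101.01110000
Network: 139.109.101.112/28


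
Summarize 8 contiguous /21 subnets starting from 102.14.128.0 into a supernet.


Original prefix: /21
Number of subnets: 8 = 2^3
New prefix = 21 - 3 = 18
Supernet: 102.14.128.0/18


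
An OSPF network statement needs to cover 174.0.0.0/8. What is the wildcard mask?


Subnet mask: 255.0.0.0
Wildcard = 255.255.255.255 - subnet mask
255 - 255 = 0
255 - 0 = 255
255 - 0 = 255
255 - 0 = 255
Wildcard: 0.255.255.255


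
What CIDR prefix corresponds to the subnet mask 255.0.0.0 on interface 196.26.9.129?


Binary: 11111111.00000000.00000000.00000000
Count leading 1s
Prefix: /8


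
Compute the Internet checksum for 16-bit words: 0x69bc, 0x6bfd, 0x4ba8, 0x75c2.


Sum all words (with carry folding):
+ 0x69bc = 0x69bc
+ 0x6bfd = 0xd5b9
+ 0x4ba8 = 0x2162
+ 0x75c2 = 0x9724
One's complement: ~0x9724
Checksum = 0x68db


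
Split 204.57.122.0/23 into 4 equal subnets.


New prefix = 23 + 2 = 25
Each subnet has 128 addresses
  204.57.122.0/25
  204.57.122.128/25
  204.57.123.0/25
  204.57.123.128/25
Subnets: 204.57.122.0/25, 204.57.122.128/25, 204.57.123.0/25, 204.57.123.128/25


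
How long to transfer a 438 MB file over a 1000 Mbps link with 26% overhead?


Effective throughput = 1000 * (1 - 26/100) = 740 Mbps
File size in Mb = 438 * 8 = 3504 Mb
Time = 3504 / 740
Time = 4.7351 seconds


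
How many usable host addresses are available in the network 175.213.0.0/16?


Host bits = 32 - 16 = 16
Total addresses = 2^16 = 65536
Usable = total - 2 (network and broadcast)
Usable hosts: 65534


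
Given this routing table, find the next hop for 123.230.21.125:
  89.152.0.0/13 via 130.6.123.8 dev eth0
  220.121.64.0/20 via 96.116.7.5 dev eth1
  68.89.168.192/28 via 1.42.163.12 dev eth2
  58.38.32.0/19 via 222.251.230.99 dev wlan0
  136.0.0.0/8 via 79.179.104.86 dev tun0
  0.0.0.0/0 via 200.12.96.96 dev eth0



Longest prefix match for 123.230.21.125:
  /13 89.152.0.0: no
  /20 220.121.64.0: no
  /28 68.89.168.192: no
  /19 58.38.32.0: no
  /8 136.0.0.0: no
  /0 0.0.0.0: MATCH
Selected: next-hop 200.12.96.96 via eth0 (matched /0)


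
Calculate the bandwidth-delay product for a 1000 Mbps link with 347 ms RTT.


BDP = bandwidth * RTT
= 1000 Mbps * 347 ms
= 1000 * 1e6 * 347 / 1000 bits
= 347000000 bits
= 43375000 bytes
= 42358.3984 KB
BDP = 347000000 bits (43375000 bytes)


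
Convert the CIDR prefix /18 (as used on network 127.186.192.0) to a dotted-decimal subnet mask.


/18 means 18 network bits, 14 host bits
Binary: 11111111111111111100000000000000
Mask: 255.255.192.0


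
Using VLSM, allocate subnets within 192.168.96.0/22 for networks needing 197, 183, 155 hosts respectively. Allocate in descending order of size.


197 hosts -> /24 (254 usable): 192.168.96.0/24
183 hosts -> /24 (254 usable): 192.168.97.0/24
155 hosts -> /24 (254 usable): 192.168.98.0/24
Allocation: 192.168.96.0/24 (197 hosts, 254 usable); 192.168.97.0/24 (183 hosts, 254 usable); 192.168.98.0/24 (155 hosts, 254 usable)


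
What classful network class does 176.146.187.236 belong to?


First octet: 176
Binary: 10110000
10xxxxxx -> Class B (128-191)
Class B, default mask 255.255.0.0 (/16)


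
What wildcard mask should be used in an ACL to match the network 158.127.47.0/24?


Subnet mask: 255.255.255.0
Wildcard = 255.255.255.255 - subnet mask
255 - 255 = 0
255 - 255 = 0
255 - 255 = 0
255 - 0 = 255
Wildcard: 0.0.0.255


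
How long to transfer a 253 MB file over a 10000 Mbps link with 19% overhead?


Effective throughput = 10000 * (1 - 19/100) = 8100.0 Mbps
File size in Mb = 253 * 8 = 2024 Mb
Time = 2024 / 8100.0
Time = 0.2499 seconds


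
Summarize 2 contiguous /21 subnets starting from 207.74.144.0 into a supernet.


Original prefix: /21
Number of subnets: 2 = 2^1
New prefix = 21 - 1 = 20
Supernet: 207.74.144.0/20


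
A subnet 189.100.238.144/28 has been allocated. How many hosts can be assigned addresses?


Host bits = 32 - 28 = 4
Total addresses = 2^4 = 16
Usable = total - 2 (network and broadcast)
Usable hosts: 14


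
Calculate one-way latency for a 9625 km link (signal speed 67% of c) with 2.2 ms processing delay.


Speed = 0.67 * 3e5 km/s = 201000 km/s
Propagation delay = 9625 / 201000 = 0.0479 s = 47.8856 ms
Processing delay = 2.2 ms
Total one-way latency = 50.0856 ms


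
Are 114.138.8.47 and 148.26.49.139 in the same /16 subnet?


Mask: 255.255.0.0
114.138.8.47 AND mask = 114.138.0.0
148.26.49.139 AND mask = 148.26.0.0
No, different subnets (114.138.0.0 vs 148.26.0.0)


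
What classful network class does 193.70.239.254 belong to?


First octet: 193
Binary: 11000001
110xxxxx -> Class C (192-223)
Class C, default mask 255.255.255.0 (/24)


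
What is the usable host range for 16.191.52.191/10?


Network: 16.128.0.0
Broadcast: 16.191.255.255
First usable = network + 1
Last usable = broadcast - 1
Range: 16.128.0.1 to 16.191.255.254


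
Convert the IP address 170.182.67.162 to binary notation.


170 = 10101010
182 = 10110110
67 = 01000011
162 = 10100010
Binary: 10101010.10110110.01000011.10100010


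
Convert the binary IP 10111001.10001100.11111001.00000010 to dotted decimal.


10111001 = 185
10001100 = 140
11111001 = 249
00000010 = 2
IP: 185.140.249.2


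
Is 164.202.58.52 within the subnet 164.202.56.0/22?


Subnet network: 164.202.56.0
Test IP AND mask: 164.202.56.0
Yes, 164.202.58.52 is in 164.202.56.0/22


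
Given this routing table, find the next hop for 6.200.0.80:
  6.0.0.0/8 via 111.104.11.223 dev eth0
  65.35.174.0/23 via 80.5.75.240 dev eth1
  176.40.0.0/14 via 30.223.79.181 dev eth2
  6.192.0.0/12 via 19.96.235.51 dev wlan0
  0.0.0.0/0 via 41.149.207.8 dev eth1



Longest prefix match for 6.200.0.80:
  /8 6.0.0.0: MATCH
  /23 65.35.174.0: no
  /14 176.40.0.0: no
  /12 6.192.0.0: MATCH
  /0 0.0.0.0: MATCH
Selected: next-hop 19.96.235.51 via wlan0 (matched /12)


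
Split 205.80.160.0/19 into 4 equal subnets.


New prefix = 19 + 2 = 21
Each subnet has 2048 addresses
  205.80.160.0/21
  205.80.168.0/21
  205.80.176.0/21
  205.80.184.0/21
Subnets: 205.80.160.0/21, 205.80.168.0/21, 205.80.176.0/21, 205.80.184.0/21


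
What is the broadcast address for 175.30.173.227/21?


Network: 175.30.168.0/21
Host bits = 11
Set all host bits to 1:
Broadcast: 175.30.175.255


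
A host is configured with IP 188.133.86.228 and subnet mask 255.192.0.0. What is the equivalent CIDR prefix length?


Binary: 11111111.11000000.00000000.00000000
Count leading 1s
Prefix: /10


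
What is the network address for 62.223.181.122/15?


IP:   00111110.11011111.10110101.01111010
Mask: 11111111.11111110.00000000.00000000
AND operation:
Net:  00111110.11011110.00000000.00000000
Network: 62.222.0.0/15


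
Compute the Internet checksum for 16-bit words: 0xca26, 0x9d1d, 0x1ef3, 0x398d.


Sum all words (with carry folding):
+ 0xca26 = 0xca26
+ 0x9d1d = 0x6744
+ 0x1ef3 = 0x8637
+ 0x398d = 0xbfc4
One's complement: ~0xbfc4
Checksum = 0x403b


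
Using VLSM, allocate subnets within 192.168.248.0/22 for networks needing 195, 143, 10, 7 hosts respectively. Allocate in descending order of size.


195 hosts -> /24 (254 usable): 192.168.248.0/24
143 hosts -> /24 (254 usable): 192.168.249.0/24
10 hosts -> /28 (14 usable): 192.168.250.0/28
7 hosts -> /28 (14 usable): 192.168.250.16/28
Allocation: 192.168.248.0/24 (195 hosts, 254 usable); 192.168.249.0/24 (143 hosts, 254 usable); 192.168.250.0/28 (10 hosts, 14 usable); 192.168.250.16/28 (7 hosts, 14 usable)


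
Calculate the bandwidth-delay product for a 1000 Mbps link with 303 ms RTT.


BDP = bandwidth * RTT
= 1000 Mbps * 303 ms
= 1000 * 1e6 * 303 / 1000 bits
= 303000000 bits
= 37875000 bytes
= 36987.3047 KB
BDP = 303000000 bits (37875000 bytes)


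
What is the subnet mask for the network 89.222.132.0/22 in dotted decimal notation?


/22 means 22 network bits, 10 host bits
Binary: 11111111111111111111110000000000
Mask: 255.255.252.0


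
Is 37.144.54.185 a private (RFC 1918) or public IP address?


RFC 1918 private ranges:
  10.0.0.0/8 (10.0.0.0 - 10.255.255.255)
  172.16.0.0/12 (172.16.0.0 - 172.31.255.255)
  192.168.0.0/16 (192.168.0.0 - 192.168.255.255)
Public (not in any RFC 1918 range)


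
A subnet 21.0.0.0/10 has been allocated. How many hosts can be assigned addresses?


Host bits = 32 - 10 = 22
Total addresses = 2^22 = 4194304
Usable = total - 2 (network and broadcast)
Usable hosts: 4194302


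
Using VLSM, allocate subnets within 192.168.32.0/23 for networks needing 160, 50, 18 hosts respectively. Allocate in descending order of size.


160 hosts -> /24 (254 usable): 192.168.32.0/24
50 hosts -> /26 (62 usable): 192.168.33.0/26
18 hosts -> /27 (30 usable): 192.168.33.64/27
Allocation: 192.168.32.0/24 (160 hosts, 254 usable); 192.168.33.0/26 (50 hosts, 62 usable); 192.168.33.64/27 (18 hosts, 30 usable)


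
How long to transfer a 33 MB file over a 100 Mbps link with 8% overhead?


Effective throughput = 100 * (1 - 8/100) = 92 Mbps
File size in Mb = 33 * 8 = 264 Mb
Time = 264 / 92
Time = 2.8696 seconds


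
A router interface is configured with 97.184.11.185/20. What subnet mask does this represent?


/20 means 20 network bits, 12 host bits
Binary: 11111111111111111111000000000000
Mask: 255.255.240.0


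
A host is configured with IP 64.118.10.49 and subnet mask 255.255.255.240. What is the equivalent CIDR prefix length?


Binary: 11111111.11111111.11111111.11110000
Count leading 1s
Prefix: /28


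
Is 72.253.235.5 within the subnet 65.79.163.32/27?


Subnet network: 65.79.163.32
Test IP AND mask: 72.253.235.0
No, 72.253.235.5 is not in 65.79.163.32/27


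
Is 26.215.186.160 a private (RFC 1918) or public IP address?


RFC 1918 private ranges:
  10.0.0.0/8 (10.0.0.0 - 10.255.255.255)
  172.16.0.0/12 (172.16.0.0 - 172.31.255.255)
  192.168.0.0/16 (192.168.0.0 - 192.168.255.255)
Public (not in any RFC 1918 range)


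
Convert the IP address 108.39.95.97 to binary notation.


108 = 01101100
39 = 00100111
95 = 01011111
97 = 01100001
Binary: 01101100.00100111.01011111.01100001


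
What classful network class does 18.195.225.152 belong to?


First octet: 18
Binary: 00010010
0xxxxxxx -> Class A (1-126)
Class A, default mask 255.0.0.0 (/8)


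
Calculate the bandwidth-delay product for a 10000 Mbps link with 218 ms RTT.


BDP = bandwidth * RTT
= 10000 Mbps * 218 ms
= 10000 * 1e6 * 218 / 1000 bits
= 2180000000 bits
= 272500000 bytes
= 266113.2812 KB
BDP = 2180000000 bits (272500000 bytes)


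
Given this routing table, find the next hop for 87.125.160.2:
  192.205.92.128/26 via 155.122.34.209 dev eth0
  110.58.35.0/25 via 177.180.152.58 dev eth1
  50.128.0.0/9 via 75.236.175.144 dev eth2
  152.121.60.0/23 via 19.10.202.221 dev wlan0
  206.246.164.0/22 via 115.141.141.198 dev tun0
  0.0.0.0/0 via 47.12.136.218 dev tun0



Longest prefix match for 87.125.160.2:
  /26 192.205.92.128: no
  /25 110.58.35.0: no
  /9 50.128.0.0: no
  /23 152.121.60.0: no
  /22 206.246.164.0: no
  /0 0.0.0.0: MATCH
Selected: next-hop 47.12.136.218 via tun0 (matched /0)


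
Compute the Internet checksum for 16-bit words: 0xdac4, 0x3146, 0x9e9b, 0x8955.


Sum all words (with carry folding):
+ 0xdac4 = 0xdac4
+ 0x3146 = 0x0c0b
+ 0x9e9b = 0xaaa6
+ 0x8955 = 0x33fc
One's complement: ~0x33fc
Checksum = 0xcc03


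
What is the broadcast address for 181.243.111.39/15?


Network: 181.242.0.0/15
Host bits = 17
Set all host bits to 1:
Broadcast: 181.243.255.255


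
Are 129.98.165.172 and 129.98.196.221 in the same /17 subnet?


Mask: 255.255.128.0
129.98.165.172 AND mask = 129.98.128.0
129.98.196.221 AND mask = 129.98.128.0
Yes, same subnet (129.98.128.0)


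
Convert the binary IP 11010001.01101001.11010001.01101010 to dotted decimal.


11010001 = 209
01101001 = 105
11010001 = 209
01101010 = 106
IP: 209.105.209.106


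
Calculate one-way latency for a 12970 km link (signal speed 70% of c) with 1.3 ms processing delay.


Speed = 0.7 * 3e5 km/s = 210000 km/s
Propagation delay = 12970 / 210000 = 0.0618 s = 61.7619 ms
Processing delay = 1.3 ms
Total one-way latency = 63.0619 ms


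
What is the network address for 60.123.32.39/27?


IP:   00111100.01111011.00100000.00100111
Mask: 11111111.11111111.11111111.11100000
AND operation:
Net:  00111100.01111011.00100000.00100000
Network: 60.123.32.32/27


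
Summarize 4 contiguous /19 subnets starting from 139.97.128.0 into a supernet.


Original prefix: /19
Number of subnets: 4 = 2^2
New prefix = 19 - 2 = 17
Supernet: 139.97.128.0/17


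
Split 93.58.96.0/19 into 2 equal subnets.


New prefix = 19 + 1 = 20
Each subnet has 4096 addresses
  93.58.96.0/20
  93.58.112.0/20
Subnets: 93.58.96.0/20, 93.58.112.0/20


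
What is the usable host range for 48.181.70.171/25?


Network: 48.181.70.128
Broadcast: 48.181.70.255
First usable = network + 1
Last usable = broadcast - 1
Range: 48.181.70.129 to 48.181.70.254


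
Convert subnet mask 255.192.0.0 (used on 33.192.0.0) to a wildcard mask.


Subnet mask: 255.192.0.0
Wildcard = 255.255.255.255 - subnet mask
255 - 255 = 0
255 - 192 = 63
255 - 0 = 255
255 - 0 = 255
Wildcard: 0.63.255.255


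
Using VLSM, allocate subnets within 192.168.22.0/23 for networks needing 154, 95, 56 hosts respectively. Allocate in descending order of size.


154 hosts -> /24 (254 usable): 192.168.22.0/24
95 hosts -> /25 (126 usable): 192.168.23.0/25
56 hosts -> /26 (62 usable): 192.168.23.128/26
Allocation: 192.168.22.0/24 (154 hosts, 254 usable); 192.168.23.0/25 (95 hosts, 126 usable); 192.168.23.128/26 (56 hosts, 62 usable)


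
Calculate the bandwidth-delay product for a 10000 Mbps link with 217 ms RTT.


BDP = bandwidth * RTT
= 10000 Mbps * 217 ms
= 10000 * 1e6 * 217 / 1000 bits
= 2170000000 bits
= 271250000 bytes
= 264892.5781 KB
BDP = 2170000000 bits (271250000 bytes)


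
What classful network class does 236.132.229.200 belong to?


First octet: 236
Binary: 11101100
1110xxxx -> Class D (224-239)
Class D (multicast), default mask N/A


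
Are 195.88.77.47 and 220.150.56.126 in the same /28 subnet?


Mask: 255.255.255.240
195.88.77.47 AND mask = 195.88.77.32
220.150.56.126 AND mask = 220.150.56.112
No, different subnets (195.88.77.32 vs 220.150.56.112)


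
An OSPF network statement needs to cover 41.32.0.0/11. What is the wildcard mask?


Subnet mask: 255.224.0.0
Wildcard = 255.255.255.255 - subnet mask
255 - 255 = 0
255 - 224 = 31
255 - 0 = 255
255 - 0 = 255
Wildcard: 0.31.255.255


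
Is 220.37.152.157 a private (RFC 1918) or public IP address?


RFC 1918 private ranges:
  10.0.0.0/8 (10.0.0.0 - 10.255.255.255)
  172.16.0.0/12 (172.16.0.0 - 172.31.255.255)
  192.168.0.0/16 (192.168.0.0 - 192.168.255.255)
Public (not in any RFC 1918 range)


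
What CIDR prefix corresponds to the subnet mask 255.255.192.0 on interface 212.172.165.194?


Binary: 11111111.11111111.11000000.00000000
Count leading 1s
Prefix: /18


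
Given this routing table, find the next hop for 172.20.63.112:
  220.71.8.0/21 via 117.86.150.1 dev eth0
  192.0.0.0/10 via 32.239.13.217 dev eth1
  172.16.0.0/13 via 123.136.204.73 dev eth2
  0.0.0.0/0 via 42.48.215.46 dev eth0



Longest prefix match for 172.20.63.112:
  /21 220.71.8.0: no
  /10 192.0.0.0: no
  /13 172.16.0.0: MATCH
  /0 0.0.0.0: MATCH
Selected: next-hop 123.136.204.73 via eth2 (matched /13)


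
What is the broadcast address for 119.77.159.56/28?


Network: 119.77.159.48/28
Host bits = 4
Set all host bits to 1:
Broadcast: 119.77.159.63


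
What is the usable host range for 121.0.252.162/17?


Network: 121.0.128.0
Broadcast: 121.0.255.255
First usable = network + 1
Last usable = broadcast - 1
Range: 121.0.128.1 to 121.0.255.254


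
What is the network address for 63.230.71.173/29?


IP:   00111111.11100110.01000111.10101101
Mask: 11111111.11111111.11111111.11111000
AND operation:
Net:  00111111.11100110.01000111.10101000
Network: 63.230.71.168/29


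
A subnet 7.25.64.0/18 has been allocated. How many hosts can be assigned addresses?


Host bits = 32 - 18 = 14
Total addresses = 2^14 = 16384
Usable = total - 2 (network and broadcast)
Usable hosts: 16382


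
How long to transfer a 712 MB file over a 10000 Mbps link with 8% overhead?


Effective throughput = 10000 * (1 - 8/100) = 9200 Mbps
File size in Mb = 712 * 8 = 5696 Mb
Time = 5696 / 9200
Time = 0.6191 seconds


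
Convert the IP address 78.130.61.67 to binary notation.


78 = 01001110
130 = 10000010
61 = 00111101
67 = 01000011
Binary: 01001110.10000010.00111101.01000011


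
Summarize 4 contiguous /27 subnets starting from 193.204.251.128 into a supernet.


Original prefix: /27
Number of subnets: 4 = 2^2
New prefix = 27 - 2 = 25
Supernet: 193.204.251.128/25


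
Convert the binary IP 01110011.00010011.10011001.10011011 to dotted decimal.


01110011 = 115
00010011 = 19
10011001 = 153
10011011 = 155
IP: 115.19.153.155


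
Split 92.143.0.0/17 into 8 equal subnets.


New prefix = 17 + 3 = 20
Each subnet has 4096 addresses
  92.143.0.0/20
  92.143.16.0/20
  92.143.32.0/20
  92.143.48.0/20
  92.143.64.0/20
  92.143.80.0/20
  92.143.96.0/20
  92.143.112.0/20
Subnets: 92.143.0.0/20, 92.143.16.0/20, 92.143.32.0/20, 92.143.48.0/20, 92.143.64.0/20, 92.143.80.0/20, 92.143.96.0/20, 92.143.112.0/20


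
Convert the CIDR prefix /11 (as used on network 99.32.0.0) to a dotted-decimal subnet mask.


/11 means 11 network bits, 21 host bits
Binary: 11111111111000000000000000000000
Mask: 255.224.0.0


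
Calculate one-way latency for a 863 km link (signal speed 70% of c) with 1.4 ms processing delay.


Speed = 0.7 * 3e5 km/s = 210000 km/s
Propagation delay = 863 / 210000 = 0.0041 s = 4.1095 ms
Processing delay = 1.4 ms
Total one-way latency = 5.5095 ms


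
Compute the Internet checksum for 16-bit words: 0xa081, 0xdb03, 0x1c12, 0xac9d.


Sum all words (with carry folding):
+ 0xa081 = 0xa081
+ 0xdb03 = 0x7b85
+ 0x1c12 = 0x9797
+ 0xac9d = 0x4435
One's complement: ~0x4435
Checksum = 0xbbca


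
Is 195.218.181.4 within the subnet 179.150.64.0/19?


Subnet network: 179.150.64.0
Test IP AND mask: 195.218.160.0
No, 195.218.181.4 is not in 179.150.64.0/19


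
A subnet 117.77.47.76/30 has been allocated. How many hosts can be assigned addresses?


Host bits = 32 - 30 = 2
Total addresses = 2^2 = 4
Usable = total - 2 (network and broadcast)
Usable hosts: 2


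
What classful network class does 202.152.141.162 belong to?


First octet: 202
Binary: 11001010
110xxxxx -> Class C (192-223)
Class C, default mask 255.255.255.0 (/24)


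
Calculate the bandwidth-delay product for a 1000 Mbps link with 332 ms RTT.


BDP = bandwidth * RTT
= 1000 Mbps * 332 ms
= 1000 * 1e6 * 332 / 1000 bits
= 332000000 bits
= 41500000 bytes
= 40527.3438 KB
BDP = 332000000 bits (41500000 bytes)


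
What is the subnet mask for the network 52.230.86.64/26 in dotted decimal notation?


/26 means 26 network bits, 6 host bits
Binary: 11111111111111111111111111000000
Mask: 255.255.255.192


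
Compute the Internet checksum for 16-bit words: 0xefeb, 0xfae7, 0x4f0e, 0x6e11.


Sum all words (with carry folding):
+ 0xefeb = 0xefeb
+ 0xfae7 = 0xead3
+ 0x4f0e = 0x39e2
+ 0x6e11 = 0xa7f3
One's complement: ~0xa7f3
Checksum = 0x580c


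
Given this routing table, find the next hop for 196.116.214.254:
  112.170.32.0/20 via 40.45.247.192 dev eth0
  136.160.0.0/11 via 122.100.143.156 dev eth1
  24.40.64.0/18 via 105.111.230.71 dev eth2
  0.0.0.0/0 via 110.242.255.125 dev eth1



Longest prefix match for 196.116.214.254:
  /20 112.170.32.0: no
  /11 136.160.0.0: no
  /18 24.40.64.0: no
  /0 0.0.0.0: MATCH
Selected: next-hop 110.242.255.125 via eth1 (matched /0)


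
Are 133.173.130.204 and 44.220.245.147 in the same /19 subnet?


Mask: 255.255.224.0
133.173.130.204 AND mask = 133.173.128.0
44.220.245.147 AND mask = 44.220.224.0
No, different subnets (133.173.128.0 vs 44.220.224.0)


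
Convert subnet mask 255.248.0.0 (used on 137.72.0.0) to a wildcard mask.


Subnet mask: 255.248.0.0
Wildcard = 255.255.255.255 - subnet mask
255 - 255 = 0
255 - 248 = 7
255 - 0 = 255
255 - 0 = 255
Wildcard: 0.7.255.255


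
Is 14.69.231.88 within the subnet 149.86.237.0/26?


Subnet network: 149.86.237.0
Test IP AND mask: 14.69.231.64
No, 14.69.231.88 is not in 149.86.237.0/26


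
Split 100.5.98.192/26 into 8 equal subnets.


New prefix = 26 + 3 = 29
Each subnet has 8 addresses
  100.5.98.192/29
  100.5.98.200/29
  100.5.98.208/29
  100.5.98.216/29
  100.5.98.224/29
  100.5.98.232/29
  100.5.98.240/29
  100.5.98.248/29
Subnets: 100.5.98.192/29, 100.5.98.200/29, 100.5.98.208/29, 100.5.98.216/29, 100.5.98.224/29, 100.5.98.232/29, 100.5.98.240/29, 100.5.98.248/29


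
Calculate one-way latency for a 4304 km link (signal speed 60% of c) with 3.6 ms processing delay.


Speed = 0.6 * 3e5 km/s = 180000 km/s
Propagation delay = 4304 / 180000 = 0.0239 s = 23.9111 ms
Processing delay = 3.6 ms
Total one-way latency = 27.5111 ms


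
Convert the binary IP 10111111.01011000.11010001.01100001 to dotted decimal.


10111111 = 191
01011000 = 88
11010001 = 209
01100001 = 97
IP: 191.88.209.97


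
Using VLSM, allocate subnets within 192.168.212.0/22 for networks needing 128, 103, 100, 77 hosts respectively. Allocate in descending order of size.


128 hosts -> /24 (254 usable): 192.168.212.0/24
103 hosts -> /25 (126 usable): 192.168.213.0/25
100 hosts -> /25 (126 usable): 192.168.213.128/25
77 hosts -> /25 (126 usable): 192.168.214.0/25
Allocation: 192.168.212.0/24 (128 hosts, 254 usable); 192.168.213.0/25 (103 hosts, 126 usable); 192.168.213.128/25 (100 hosts, 126 usable); 192.168.214.0/25 (77 hosts, 126 usable)


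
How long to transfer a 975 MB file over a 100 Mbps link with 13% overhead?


Effective throughput = 100 * (1 - 13/100) = 87 Mbps
File size in Mb = 975 * 8 = 7800 Mb
Time = 7800 / 87
Time = 89.6552 seconds


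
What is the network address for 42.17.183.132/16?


IP:   00101010.00010001.10110111.10000100
Mask: 11111111.11111111.00000000.00000000
AND operation:
Net:  00101010.00010001.00000000.00000000
Network: 42.17.0.0/16


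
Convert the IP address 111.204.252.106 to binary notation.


111 = 01101111
204 = 11001100
252 = 11111100
106 = 01101010
Binary: 01101111.11001100.11111100.01101010


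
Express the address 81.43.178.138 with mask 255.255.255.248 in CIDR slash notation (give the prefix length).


Binary: 11111111.11111111.11111111.11111000
Count leading 1s
Prefix: /29


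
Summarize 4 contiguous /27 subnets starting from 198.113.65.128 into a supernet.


Original prefix: /27
Number of subnets: 4 = 2^2
New prefix = 27 - 2 = 25
Supernet: 198.113.65.128/25


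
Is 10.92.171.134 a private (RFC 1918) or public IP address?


RFC 1918 private ranges:
  10.0.0.0/8 (10.0.0.0 - 10.255.255.255)
  172.16.0.0/12 (172.16.0.0 - 172.31.255.255)
  192.168.0.0/16 (192.168.0.0 - 192.168.255.255)
Private (in 10.0.0.0/8)


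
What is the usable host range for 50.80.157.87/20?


Network: 50.80.144.0
Broadcast: 50.80.159.255
First usable = network + 1
Last usable = broadcast - 1
Range: 50.80.144.1 to 50.80.159.254


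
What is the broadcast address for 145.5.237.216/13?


Network: 145.0.0.0/13
Host bits = 19
Set all host bits to 1:
Broadcast: 145.7.255.255


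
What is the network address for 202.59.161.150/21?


IP:   11001010.00111011.10100001.10010110
Mask: 11111111.11111111.11111000.00000000
AND operation:
Net:  11001010.00111011.10100000.00000000
Network: 202.59.160.0/21


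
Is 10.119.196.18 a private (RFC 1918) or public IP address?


RFC 1918 private ranges:
  10.0.0.0/8 (10.0.0.0 - 10.255.255.255)
  172.16.0.0/12 (172.16.0.0 - 172.31.255.255)
  192.168.0.0/16 (192.168.0.0 - 192.168.255.255)
Private (in 10.0.0.0/8)


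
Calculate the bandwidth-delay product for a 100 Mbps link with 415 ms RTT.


BDP = bandwidth * RTT
= 100 Mbps * 415 ms
= 100 * 1e6 * 415 / 1000 bits
= 41500000 bits
= 5187500 bytes
= 5065.918 KB
BDP = 41500000 bits (5187500 bytes)


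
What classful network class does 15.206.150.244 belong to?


First octet: 15
Binary: 00001111
0xxxxxxx -> Class A (1-126)
Class A, default mask 255.0.0.0 (/8)


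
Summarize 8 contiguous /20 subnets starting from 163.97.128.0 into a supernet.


Original prefix: /20
Number of subnets: 8 = 2^3
New prefix = 20 - 3 = 17
Supernet: 163.97.128.0/17


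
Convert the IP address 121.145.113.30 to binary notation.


121 = 01111001
145 = 10010001
113 = 01110001
30 = 00011110
Binary: 01111001.10010001.01110001.00011110


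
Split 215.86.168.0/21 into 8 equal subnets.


New prefix = 21 + 3 = 24
Each subnet has 256 addresses
  215.86.168.0/24
  215.86.169.0/24
  215.86.170.0/24
  215.86.171.0/24
  215.86.172.0/24
  215.86.173.0/24
  215.86.174.0/24
  215.86.175.0/24
Subnets: 215.86.168.0/24, 215.86.169.0/24, 215.86.170.0/24, 215.86.171.0/24, 215.86.172.0/24, 215.86.173.0/24, 215.86.174.0/24, 215.86.175.0/24


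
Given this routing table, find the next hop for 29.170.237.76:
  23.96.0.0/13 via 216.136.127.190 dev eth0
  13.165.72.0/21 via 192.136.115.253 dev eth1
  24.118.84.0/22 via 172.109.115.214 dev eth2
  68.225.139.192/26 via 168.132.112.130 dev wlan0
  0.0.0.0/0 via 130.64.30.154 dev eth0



Longest prefix match for 29.170.237.76:
  /13 23.96.0.0: no
  /21 13.165.72.0: no
  /22 24.118.84.0: no
  /26 68.225.139.192: no
  /0 0.0.0.0: MATCH
Selected: next-hop 130.64.30.154 via eth0 (matched /0)


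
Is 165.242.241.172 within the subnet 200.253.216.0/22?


Subnet network: 200.253.216.0
Test IP AND mask: 165.242.240.0
No, 165.242.241.172 is not in 200.253.216.0/22


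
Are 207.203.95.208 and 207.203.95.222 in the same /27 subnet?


Mask: 255.255.255.224
207.203.95.208 AND mask = 207.203.95.192
207.203.95.222 AND mask = 207.203.95.192
Yes, same subnet (207.203.95.192)


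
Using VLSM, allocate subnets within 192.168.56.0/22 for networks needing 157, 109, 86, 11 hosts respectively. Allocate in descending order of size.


157 hosts -> /24 (254 usable): 192.168.56.0/24
109 hosts -> /25 (126 usable): 192.168.57.0/25
86 hosts -> /25 (126 usable): 192.168.57.128/25
11 hosts -> /28 (14 usable): 192.168.58.0/28
Allocation: 192.168.56.0/24 (157 hosts, 254 usable); 192.168.57.0/25 (109 hosts, 126 usable); 192.168.57.128/25 (86 hosts, 126 usable); 192.168.58.0/28 (11 hosts, 14 usable)


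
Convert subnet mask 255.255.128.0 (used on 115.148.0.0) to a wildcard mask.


Subnet mask: 255.255.128.0
Wildcard = 255.255.255.255 - subnet mask
255 - 255 = 0
255 - 255 = 0
255 - 128 = 127
255 - 0 = 255
Wildcard: 0.0.127.255


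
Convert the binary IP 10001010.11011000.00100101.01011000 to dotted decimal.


10001010 = 138
11011000 = 216
00100101 = 37
01011000 = 88
IP: 138.216.37.88


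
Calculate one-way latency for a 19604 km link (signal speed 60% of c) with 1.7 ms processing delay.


Speed = 0.6 * 3e5 km/s = 180000 km/s
Propagation delay = 19604 / 180000 = 0.1089 s = 108.9111 ms
Processing delay = 1.7 ms
Total one-way latency = 110.6111 ms


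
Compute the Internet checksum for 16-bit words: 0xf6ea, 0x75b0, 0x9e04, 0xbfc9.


Sum all words (with carry folding):
+ 0xf6ea = 0xf6ea
+ 0x75b0 = 0x6c9b
+ 0x9e04 = 0x0aa0
+ 0xbfc9 = 0xca69
One's complement: ~0xca69
Checksum = 0x3596


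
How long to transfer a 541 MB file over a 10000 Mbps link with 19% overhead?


Effective throughput = 10000 * (1 - 19/100) = 8100.0 Mbps
File size in Mb = 541 * 8 = 4328 Mb
Time = 4328 / 8100.0
Time = 0.5343 seconds


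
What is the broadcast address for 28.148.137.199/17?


Network: 28.148.128.0/17
Host bits = 15
Set all host bits to 1:
Broadcast: 28.148.255.255


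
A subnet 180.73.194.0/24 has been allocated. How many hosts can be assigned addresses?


Host bits = 32 - 24 = 8
Total addresses = 2^8 = 256
Usable = total - 2 (network and broadcast)
Usable hosts: 254


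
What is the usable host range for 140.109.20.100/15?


Network: 140.108.0.0
Broadcast: 140.109.255.255
First usable = network + 1
Last usable = broadcast - 1
Range: 140.108.0.1 to 140.109.255.254


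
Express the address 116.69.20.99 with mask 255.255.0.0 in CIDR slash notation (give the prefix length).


Binary: 11111111.11111111.00000000.00000000
Count leading 1s
Prefix: /16


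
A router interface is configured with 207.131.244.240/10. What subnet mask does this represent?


/10 means 10 network bits, 22 host bits
Binary: 11111111110000000000000000000000
Mask: 255.192.0.0


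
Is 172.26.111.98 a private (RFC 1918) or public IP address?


RFC 1918 private ranges:
  10.0.0.0/8 (10.0.0.0 - 10.255.255.255)
  172.16.0.0/12 (172.16.0.0 - 172.31.255.255)
  192.168.0.0/16 (192.168.0.0 - 192.168.255.255)
Private (in 172.16.0.0/12)
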